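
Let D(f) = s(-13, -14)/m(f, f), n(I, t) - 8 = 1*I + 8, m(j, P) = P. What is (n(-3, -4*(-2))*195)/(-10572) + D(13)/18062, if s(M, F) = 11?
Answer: -9016923/37611652 ≈ -0.23974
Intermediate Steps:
n(I, t) = 16 + I (n(I, t) = 8 + (1*I + 8) = 8 + (I + 8) = 8 + (8 + I) = 16 + I)
D(f) = 11/f
(n(-3, -4*(-2))*195)/(-10572) + D(13)/18062 = ((16 - 3)*195)/(-10572) + (11/13)/18062 = (13*195)*(-1/10572) + (11*(1/13))*(1/18062) = 2535*(-1/10572) + (11/13)*(1/18062) = -845/3524 + 1/21346 = -9016923/37611652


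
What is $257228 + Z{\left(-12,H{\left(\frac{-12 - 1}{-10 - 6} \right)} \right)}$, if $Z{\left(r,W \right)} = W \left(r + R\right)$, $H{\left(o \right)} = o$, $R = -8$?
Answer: $\frac{1028847}{4} \approx 2.5721 \cdot 10^{5}$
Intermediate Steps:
$Z{\left(r,W \right)} = W \left(-8 + r\right)$ ($Z{\left(r,W \right)} = W \left(r - 8\right) = W \left(-8 + r\right)$)
$257228 + Z{\left(-12,H{\left(\frac{-12 - 1}{-10 - 6} \right)} \right)} = 257228 + \frac{-12 - 1}{-10 - 6} \left(-8 - 12\right) = 257228 + - \frac{13}{-16} \left(-20\right) = 257228 + \left(-13\right) \left(- \frac{1}{16}\right) \left(-20\right) = 257228 + \frac{13}{16} \left(-20\right) = 257228 - \frac{65}{4} = \frac{1028847}{4}$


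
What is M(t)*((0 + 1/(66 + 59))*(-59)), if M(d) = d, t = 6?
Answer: -354/125 ≈ -2.8320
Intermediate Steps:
M(t)*((0 + 1/(66 + 59))*(-59)) = 6*((0 + 1/(66 + 59))*(-59)) = 6*((0 + 1/125)*(-59)) = 6*((1/125)*(-59)) = 6*(-59/125) = -354/125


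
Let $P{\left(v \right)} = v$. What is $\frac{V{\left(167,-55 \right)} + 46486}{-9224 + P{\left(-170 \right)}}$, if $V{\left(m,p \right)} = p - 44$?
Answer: $- \frac{4217}{854} \approx -4.9379$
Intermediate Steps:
$V{\left(m,p \right)} = -44 + p$
$\frac{V{\left(167,-55 \right)} + 46486}{-9224 + P{\left(-170 \right)}} = \frac{\left(-44 - 55\right) + 46486}{-9224 - 170} = \frac{-99 + 46486}{-9394} = 46387 \left(- \frac{1}{9394}\right) = - \frac{4217}{854}$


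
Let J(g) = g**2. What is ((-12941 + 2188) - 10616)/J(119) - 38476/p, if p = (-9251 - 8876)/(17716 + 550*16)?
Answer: 849828484489/15099791 ≈ 56281.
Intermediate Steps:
p = -18127/26516 (p = -18127/(17716 + 8800) = -18127/26516 ≈ -0.68363)
((-12941 + 2188) - 10616)/J(119) - 38476/p = ((-12941 + 2188) - 10616)/(119**2) - 38476/(-18127/26516) = (-10753 - 10616)/14161 - 38476*(-26516/18127) = -21369*1/14161 + 1020229616/18127 = -1257/833 + 1020229616/18127 = 849828484489/15099791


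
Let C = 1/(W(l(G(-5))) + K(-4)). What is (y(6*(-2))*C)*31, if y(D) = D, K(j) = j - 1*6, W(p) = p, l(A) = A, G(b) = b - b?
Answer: 186/5 ≈ 37.200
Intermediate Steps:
G(b) = 0
K(j) = -6 + j (K(j) = j - 6 = -6 + j)
C = -1/10 (C = 1/(0 + (-6 - 4)) = 1/(0 - 10) = 1/(-10) = -1/10 ≈ -0.10000)
(y(6*(-2))*C)*31 = ((6*(-2))*(-1/10))*31 = -12*(-1/10)*31 = (6/5)*31 = 186/5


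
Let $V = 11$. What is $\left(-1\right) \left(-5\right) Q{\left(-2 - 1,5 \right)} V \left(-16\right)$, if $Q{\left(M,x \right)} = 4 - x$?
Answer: $880$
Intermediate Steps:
$\left(-1\right) \left(-5\right) Q{\left(-2 - 1,5 \right)} V \left(-16\right) = \left(-1\right) \left(-5\right) \left(4 - 5\right) 11 \left(-16\right) = 5 \left(4 - 5\right) 11 \left(-16\right) = 5 \left(-1\right) 11 \left(-16\right) = \left(-5\right) 11 \left(-16\right) = \left(-55\right) \left(-16\right) = 880$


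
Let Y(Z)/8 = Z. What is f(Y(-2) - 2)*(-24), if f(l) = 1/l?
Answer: 4/3 ≈ 1.3333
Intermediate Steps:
Y(Z) = 8*Z
f(Y(-2) - 2)*(-24) = -24/(8*(-2) - 2) = -24/(-16 - 2) = -24/(-18) = -1/18*(-24) = 4/3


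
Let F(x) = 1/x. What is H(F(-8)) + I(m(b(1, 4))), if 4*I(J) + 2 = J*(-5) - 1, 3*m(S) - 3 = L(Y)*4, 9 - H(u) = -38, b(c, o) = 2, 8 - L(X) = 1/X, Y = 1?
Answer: 100/3 ≈ 33.333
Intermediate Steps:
L(X) = 8 - 1/X
H(u) = 47 (H(u) = 9 - 1*(-38) = 9 + 38 = 47)
m(S) = 31/3 (m(S) = 1 + ((8 - 1/1)*4)/3 = 1 + ((8 - 1*1)*4)/3 = 1 + ((8 - 1)*4)/3 = 1 + (7*4)/3 = 1 + (⅓)*28 = 1 + 28/3 = 31/3)
I(J) = -¾ - 5*J/4 (I(J) = -½ + (J*(-5) - 1)/4 = -½ + (-5*J - 1)/4 = -½ + (-1 - 5*J)/4 = -½ + (-¼ - 5*J/4) = -¾ - 5*J/4)
H(F(-8)) + I(m(b(1, 4))) = 47 + (-¾ - 5/4*31/3) = 47 + (-¾ - 155/12) = 47 - 41/3 = 100/3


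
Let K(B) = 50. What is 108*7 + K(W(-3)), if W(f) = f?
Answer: 806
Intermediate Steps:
108*7 + K(W(-3)) = 108*7 + 50 = 756 + 50 = 806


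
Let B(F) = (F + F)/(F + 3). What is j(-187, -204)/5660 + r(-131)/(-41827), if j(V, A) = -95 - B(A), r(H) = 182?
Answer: -340935367/15861634940 ≈ -0.021494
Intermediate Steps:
B(F) = 2*F/(3 + F) (B(F) = (2*F)/(3 + F) = 2*F/(3 + F))
j(V, A) = -95 - 2*A/(3 + A)
j(-187, -204)/5660 + r(-131)/(-41827) = ((-285 - 97*(-204))/(3 - 204))/5660 + 182/(-41827) = ((-285 + 19788)/(-201))*(1/5660) + 182*(-1/41827) = -1/201*19503*(1/5660) - 182/41827 = -6501/67*1/5660 - 182/41827 = -6501/379220 - 182/41827 = -340935367/15861634940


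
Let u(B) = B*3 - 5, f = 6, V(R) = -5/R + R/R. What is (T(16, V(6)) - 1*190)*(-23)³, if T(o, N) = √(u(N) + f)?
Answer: 2311730 - 12167*√6/2 ≈ 2.2968e+6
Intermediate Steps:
V(R) = 1 - 5/R (V(R) = -5/R + 1 = 1 - 5/R)
u(B) = -5 + 3*B (u(B) = 3*B - 5 = -5 + 3*B)
T(o, N) = √(1 + 3*N) (T(o, N) = √((-5 + 3*N) + 6) = √(1 + 3*N))
(T(16, V(6)) - 1*190)*(-23)³ = (√(1 + 3*((-5 + 6)/6)) - 1*190)*(-23)³ = (√(1 + 3*((⅙)*1)) - 190)*(-12167) = (√(1 + 3*(⅙)) - 190)*(-12167) = (√(1 + ½) - 190)*(-12167) = (√(3/2) - 190)*(-12167) = (√6/2 - 190)*(-12167) = (-190 + √6/2)*(-12167) = 2311730 - 12167*√6/2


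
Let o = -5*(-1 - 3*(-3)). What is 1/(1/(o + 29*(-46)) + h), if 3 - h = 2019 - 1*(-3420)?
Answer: -1374/7469065 ≈ -0.00018396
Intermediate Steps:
o = -40 (o = -5*(-1 + 9) = -5*8 = -40)
h = -5436 (h = 3 - (2019 - 1*(-3420)) = 3 - (2019 + 3420) = 3 - 1*5439 = 3 - 5439 = -5436)
1/(1/(o + 29*(-46)) + h) = 1/(1/(-40 + 29*(-46)) - 5436) = 1/(1/(-40 - 1334) - 5436) = 1/(1/(-1374) - 5436) = 1/(-1/1374 - 5436) = 1/(-7469065/1374) = -1374/7469065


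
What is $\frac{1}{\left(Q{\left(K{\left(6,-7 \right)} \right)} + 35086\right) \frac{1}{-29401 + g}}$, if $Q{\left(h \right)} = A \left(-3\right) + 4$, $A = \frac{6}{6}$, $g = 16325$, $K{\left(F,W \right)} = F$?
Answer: $- \frac{13076}{35087} \approx -0.37267$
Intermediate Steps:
$A = 1$ ($A = 6 \cdot \frac{1}{6} = 1$)
$Q{\left(h \right)} = 1$ ($Q{\left(h \right)} = 1 \left(-3\right) + 4 = -3 + 4 = 1$)
$\frac{1}{\left(Q{\left(K{\left(6,-7 \right)} \right)} + 35086\right) \frac{1}{-29401 + g}} = \frac{1}{\left(1 + 35086\right) \frac{1}{-29401 + 16325}} = \frac{1}{35087 \frac{1}{-13076}} = \frac{1}{35087 \left(- \frac{1}{13076}\right)} = \frac{1}{- \frac{35087}{13076}} = - \frac{13076}{35087}$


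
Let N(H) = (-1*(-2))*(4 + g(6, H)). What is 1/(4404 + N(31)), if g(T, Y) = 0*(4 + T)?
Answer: 1/4412 ≈ 0.00022665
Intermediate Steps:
g(T, Y) = 0
N(H) = 8 (N(H) = (-1*(-2))*(4 + 0) = 2*4 = 8)
1/(4404 + N(31)) = 1/(4404 + 8) = 1/4412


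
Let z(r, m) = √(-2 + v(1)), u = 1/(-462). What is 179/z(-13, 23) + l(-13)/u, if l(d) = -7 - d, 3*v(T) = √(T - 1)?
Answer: -2772 - 179*I*√2/2 ≈ -2772.0 - 126.57*I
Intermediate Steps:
v(T) = √(-1 + T)/3 (v(T) = √(T - 1)/3 = √(-1 + T)/3)
u = -1/462 ≈ -0.0021645
z(r, m) = I*√2 (z(r, m) = √(-2 + √(-1 + 1)/3) = √(-2 + √0/3) = √(-2 + (⅓)*0) = √(-2 + 0) = √(-2) = I*√2)
179/z(-13, 23) + l(-13)/u = 179/((I*√2)) + (-7 - 1*(-13))/(-1/462) = 179*(-I*√2/2) + (-7 + 13)*(-462) = -179*I*√2/2 + 6*(-462) = -179*I*√2/2 - 2772 = -2772 - 179*I*√2/2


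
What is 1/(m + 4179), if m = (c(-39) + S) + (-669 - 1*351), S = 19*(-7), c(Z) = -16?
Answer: 1/3010 ≈ 0.00033223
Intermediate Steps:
S = -133
m = -1169 (m = (-16 - 133) + (-669 - 1*351) = -149 + (-669 - 351) = -149 - 1020 = -1169)
1/(m + 4179) = 1/(-1169 + 4179) = 1/3010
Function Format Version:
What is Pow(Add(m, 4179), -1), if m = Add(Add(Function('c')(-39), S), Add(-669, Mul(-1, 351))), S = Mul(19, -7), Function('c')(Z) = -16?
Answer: Rational(1, 3010) ≈ 0.00033223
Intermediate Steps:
S = -133
m = -1169 (m = Add(Add(-16, -133), Add(-669, Mul(-1, 351))) = Add(-149, Add(-669, -351)) = Add(-149, -1020) = -1169)
Pow(Add(m, 4179), -1) = Pow(Add(-1169, 4179), -1) = Pow(3010, -1) = Rational(1, 3010)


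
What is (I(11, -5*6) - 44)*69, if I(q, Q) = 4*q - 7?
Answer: -483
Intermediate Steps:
I(q, Q) = -7 + 4*q
(I(11, -5*6) - 44)*69 = ((-7 + 4*11) - 44)*69 = ((-7 + 44) - 44)*69 = (37 - 44)*69 = -7*69 = -483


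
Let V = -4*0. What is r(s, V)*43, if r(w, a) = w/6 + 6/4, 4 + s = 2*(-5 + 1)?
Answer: -43/2 ≈ -21.500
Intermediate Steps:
V = 0
s = -12 (s = -4 + 2*(-5 + 1) = -4 + 2*(-4) = -4 - 8 = -12)
r(w, a) = 3/2 + w/6 (r(w, a) = w*(⅙) + 6*(¼) = w/6 + 3/2 = 3/2 + w/6)
r(s, V)*43 = (3/2 + (⅙)*(-12))*43 = (3/2 - 2)*43 = -½*43 = -43/2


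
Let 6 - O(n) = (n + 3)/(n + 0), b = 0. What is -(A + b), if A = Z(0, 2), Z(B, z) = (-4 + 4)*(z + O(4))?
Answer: 0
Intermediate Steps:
O(n) = 6 - (3 + n)/n (O(n) = 6 - (n + 3)/(n + 0) = 6 - (3 + n)/n)
Z(B, z) = 0 (Z(B, z) = (-4 + 4)*(z + (5 - 3/4)) = 0*(z + (5 - 3*¼)) = 0*(z + (5 - ¾)) = 0*(z + 17/4) = 0*(17/4 + z) = 0)
A = 0
-(A + b) = -(0 + 0) = -1*0 = 0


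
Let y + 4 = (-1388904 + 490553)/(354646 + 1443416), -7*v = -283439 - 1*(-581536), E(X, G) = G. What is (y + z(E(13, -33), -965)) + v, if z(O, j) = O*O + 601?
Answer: -73540349821/1798062 ≈ -40900.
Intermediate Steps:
v = -298097/7 (v = -(-283439 - 1*(-581536))/7 = -(-283439 + 581536)/7 = -⅐*298097 = -298097/7 ≈ -42585.)
z(O, j) = 601 + O² (z(O, j) = O² + 601 = 601 + O²)
y = -8090599/1798062 (y = -4 + (-1388904 + 490553)/(354646 + 1443416) = -4 - 898351/1798062 = -8090599/1798062 ≈ -4.4996)
(y + z(E(13, -33), -965)) + v = (-8090599/1798062 + (601 + (-33)²)) - 298097/7 = (-8090599/1798062 + (601 + 1089)) - 298097/7 = (-8090599/1798062 + 1690) - 298097/7 = 3030634181/1798062 - 298097/7 = -73540349821/1798062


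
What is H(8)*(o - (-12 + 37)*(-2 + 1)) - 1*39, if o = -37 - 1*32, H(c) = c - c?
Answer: -39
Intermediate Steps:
H(c) = 0
o = -69 (o = -37 - 32 = -69)
H(8)*(o - (-12 + 37)*(-2 + 1)) - 1*39 = 0*(-69 - (-12 + 37)*(-2 + 1)) - 1*39 = 0*(-69 - 25*(-1)) - 39 = 0*(-69 - 1*(-25)) - 39 = 0*(-69 + 25) - 39 = 0*(-44) - 39 = 0 - 39 = -39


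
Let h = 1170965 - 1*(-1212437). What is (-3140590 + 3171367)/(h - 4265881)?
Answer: -10259/627493 ≈ -0.016349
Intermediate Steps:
h = 2383402 (h = 1170965 + 1212437 = 2383402)
(-3140590 + 3171367)/(h - 4265881) = (-3140590 + 3171367)/(2383402 - 4265881) = 30777/(-1882479) = 30777*(-1/1882479) = -10259/627493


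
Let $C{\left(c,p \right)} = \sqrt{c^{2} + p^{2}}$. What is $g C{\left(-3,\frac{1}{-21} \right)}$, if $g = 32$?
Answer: $\frac{32 \sqrt{3970}}{21} \approx 96.012$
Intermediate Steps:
$g C{\left(-3,\frac{1}{-21} \right)} = 32 \sqrt{\left(-3\right)^{2} + \left(\frac{1}{-21}\right)^{2}} = 32 \sqrt{9 + \left(- \frac{1}{21}\right)^{2}} = 32 \sqrt{9 + \frac{1}{441}} = 32 \sqrt{\frac{3970}{441}} = 32 \frac{\sqrt{3970}}{21} = \frac{32 \sqrt{3970}}{21}$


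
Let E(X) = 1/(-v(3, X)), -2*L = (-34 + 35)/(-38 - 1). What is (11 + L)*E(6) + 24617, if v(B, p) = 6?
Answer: 11519897/468 ≈ 24615.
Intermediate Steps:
L = 1/78 (L = -(-34 + 35)/(2*(-38 - 1)) = -1/(2*(-39)) = -(-1)/(2*39) = -½*(-1/39) = 1/78 ≈ 0.012821)
E(X) = -⅙ (E(X) = 1/(-1*6) = 1/(-6) = -⅙)
(11 + L)*E(6) + 24617 = (11 + 1/78)*(-⅙) + 24617 = (859/78)*(-⅙) + 24617 = -859/468 + 24617 = 11519897/468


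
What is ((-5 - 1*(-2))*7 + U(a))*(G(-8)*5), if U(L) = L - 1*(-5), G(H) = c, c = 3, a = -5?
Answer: -315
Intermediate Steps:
G(H) = 3
U(L) = 5 + L (U(L) = L + 5 = 5 + L)
((-5 - 1*(-2))*7 + U(a))*(G(-8)*5) = ((-5 - 1*(-2))*7 + (5 - 5))*(3*5) = ((-5 + 2)*7 + 0)*15 = (-3*7 + 0)*15 = (-21 + 0)*15 = -21*15 = -315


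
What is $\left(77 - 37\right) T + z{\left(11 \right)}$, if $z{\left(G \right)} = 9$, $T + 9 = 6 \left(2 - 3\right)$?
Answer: $-591$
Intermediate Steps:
$T = -15$ ($T = -9 + 6 \left(2 - 3\right) = -9 + 6 \left(-1\right) = -9 - 6 = -15$)
$\left(77 - 37\right) T + z{\left(11 \right)} = \left(77 - 37\right) \left(-15\right) + 9 = 40 \left(-15\right) + 9 = -600 + 9 = -591$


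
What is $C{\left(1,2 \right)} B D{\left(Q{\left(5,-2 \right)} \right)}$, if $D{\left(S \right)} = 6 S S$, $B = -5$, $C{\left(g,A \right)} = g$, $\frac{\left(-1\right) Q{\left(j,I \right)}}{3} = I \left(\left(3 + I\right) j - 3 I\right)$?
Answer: $-130680$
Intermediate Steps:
$Q{\left(j,I \right)} = - 3 I \left(- 3 I + j \left(3 + I\right)\right)$ ($Q{\left(j,I \right)} = - 3 I \left(\left(3 + I\right) j - 3 I\right) = - 3 I \left(j \left(3 + I\right) - 3 I\right) = - 3 I \left(- 3 I + j \left(3 + I\right)\right)$)
$D{\left(S \right)} = 6 S^{2}$
$C{\left(1,2 \right)} B D{\left(Q{\left(5,-2 \right)} \right)} = 1 \left(-5\right) 6 \left(3 \left(-2\right) \left(\left(-3\right) 5 + 3 \left(-2\right) - \left(-2\right) 5\right)\right)^{2} = - 5 \cdot 6 \left(3 \left(-2\right) \left(-15 - 6 + 10\right)\right)^{2} = - 5 \cdot 6 \left(3 \left(-2\right) \left(-11\right)\right)^{2} = - 5 \cdot 6 \cdot 66^{2} = - 5 \cdot 6 \cdot 4356 = \left(-5\right) 26136 = -130680$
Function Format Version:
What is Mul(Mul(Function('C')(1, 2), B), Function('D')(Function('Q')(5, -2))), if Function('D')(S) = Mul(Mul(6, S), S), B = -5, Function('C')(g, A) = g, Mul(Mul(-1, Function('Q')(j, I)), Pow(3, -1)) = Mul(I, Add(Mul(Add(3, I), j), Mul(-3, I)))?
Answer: -130680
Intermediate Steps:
Function('Q')(j, I) = Mul(-3, I, Add(Mul(-3, I), Mul(j, Add(3, I)))) (Function('Q')(j, I) = Mul(-3, Mul(I, Add(Mul(Add(3, I), j), Mul(-3, I)))) = Mul(-3, Mul(I, Add(Mul(j, Add(3, I)), Mul(-3, I)))) = Mul(-3, Mul(I, Add(Mul(-3, I), Mul(j, Add(3, I))))) = Mul(-3, I, Add(Mul(-3, I), Mul(j, Add(3, I)))))
Function('D')(S) = Mul(6, Pow(S, 2))
Mul(Mul(Function('C')(1, 2), B), Function('D')(Function('Q')(5, -2))) = Mul(Mul(1, -5), Mul(6, Pow(Mul(3, -2, Add(Mul(-3, 5), Mul(3, -2), Mul(-1, -2, 5))), 2))) = Mul(-5, Mul(6, Pow(Mul(3, -2, Add(-15, -6, 10)), 2))) = Mul(-5, Mul(6, Pow(Mul(3, -2, -11), 2))) = Mul(-5, Mul(6, Pow(66, 2))) = Mul(-5, Mul(6, 4356)) = Mul(-5, 26136) = -130680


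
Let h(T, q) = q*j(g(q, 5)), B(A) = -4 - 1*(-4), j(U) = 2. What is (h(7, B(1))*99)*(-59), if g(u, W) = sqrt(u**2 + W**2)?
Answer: 0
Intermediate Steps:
g(u, W) = sqrt(W**2 + u**2)
B(A) = 0 (B(A) = -4 + 4 = 0)
h(T, q) = 2*q (h(T, q) = q*2 = 2*q)
(h(7, B(1))*99)*(-59) = ((2*0)*99)*(-59) = (0*99)*(-59) = 0*(-59) = 0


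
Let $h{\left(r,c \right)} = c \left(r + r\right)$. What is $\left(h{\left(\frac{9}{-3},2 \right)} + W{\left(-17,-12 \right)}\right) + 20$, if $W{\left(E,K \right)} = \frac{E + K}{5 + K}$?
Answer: $\frac{85}{7} \approx 12.143$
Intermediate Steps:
$h{\left(r,c \right)} = 2 c r$ ($h{\left(r,c \right)} = c 2 r = 2 c r$)
$W{\left(E,K \right)} = \frac{E + K}{5 + K}$
$\left(h{\left(\frac{9}{-3},2 \right)} + W{\left(-17,-12 \right)}\right) + 20 = \left(2 \cdot 2 \frac{9}{-3} + \frac{-17 - 12}{5 - 12}\right) + 20 = \left(2 \cdot 2 \cdot 9 \left(- \frac{1}{3}\right) + \frac{1}{-7} \left(-29\right)\right) + 20 = \left(2 \cdot 2 \left(-3\right) - - \frac{29}{7}\right) + 20 = \left(-12 + \frac{29}{7}\right) + 20 = - \frac{55}{7} + 20 = \frac{85}{7}$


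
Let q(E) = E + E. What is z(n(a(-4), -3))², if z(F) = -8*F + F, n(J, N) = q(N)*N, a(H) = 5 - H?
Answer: 15876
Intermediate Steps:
q(E) = 2*E
n(J, N) = 2*N² (n(J, N) = (2*N)*N = 2*N²)
z(F) = -7*F
z(n(a(-4), -3))² = (-14*(-3)²)² = (-14*9)² = (-7*18)² = (-126)² = 15876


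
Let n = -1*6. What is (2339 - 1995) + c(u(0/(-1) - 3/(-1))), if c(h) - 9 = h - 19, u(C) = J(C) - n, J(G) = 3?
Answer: 343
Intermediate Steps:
n = -6
u(C) = 9 (u(C) = 3 - 1*(-6) = 3 + 6 = 9)
c(h) = -10 + h (c(h) = 9 + (h - 19) = 9 + (-19 + h) = -10 + h)
(2339 - 1995) + c(u(0/(-1) - 3/(-1))) = (2339 - 1995) + (-10 + 9) = 344 - 1 = 343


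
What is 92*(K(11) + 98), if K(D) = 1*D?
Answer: 10028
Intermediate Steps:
K(D) = D
92*(K(11) + 98) = 92*(11 + 98) = 92*109 = 10028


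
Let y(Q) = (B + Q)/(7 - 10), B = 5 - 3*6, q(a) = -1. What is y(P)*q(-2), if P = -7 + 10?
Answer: -10/3 ≈ -3.3333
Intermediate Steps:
B = -13 (B = 5 - 18 = -13)
P = 3
y(Q) = 13/3 - Q/3 (y(Q) = (-13 + Q)/(7 - 10) = (-13 + Q)/(-3) = (-13 + Q)*(-⅓) = 13/3 - Q/3)
y(P)*q(-2) = (13/3 - ⅓*3)*(-1) = (13/3 - 1)*(-1) = (10/3)*(-1) = -10/3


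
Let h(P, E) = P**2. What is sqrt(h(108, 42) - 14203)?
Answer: I*sqrt(2539) ≈ 50.388*I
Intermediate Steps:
sqrt(h(108, 42) - 14203) = sqrt(108**2 - 14203) = sqrt(11664 - 14203) = sqrt(-2539) = I*sqrt(2539)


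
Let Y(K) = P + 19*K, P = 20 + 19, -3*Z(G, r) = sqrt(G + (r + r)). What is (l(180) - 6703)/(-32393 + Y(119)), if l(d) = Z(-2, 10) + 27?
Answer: 6676/30093 + sqrt(2)/30093 ≈ 0.22189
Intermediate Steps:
Z(G, r) = -sqrt(G + 2*r)/3 (Z(G, r) = -sqrt(G + (r + r))/3 = -sqrt(G + 2*r)/3)
P = 39
Y(K) = 39 + 19*K
l(d) = 27 - sqrt(2) (l(d) = -sqrt(-2 + 2*10)/3 + 27 = -sqrt(-2 + 20)/3 + 27 = -sqrt(2) + 27 = 27 - sqrt(2))
(l(180) - 6703)/(-32393 + Y(119)) = ((27 - sqrt(2)) - 6703)/(-32393 + (39 + 19*119)) = (-6676 - sqrt(2))/(-32393 + (39 + 2261)) = (-6676 - sqrt(2))/(-32393 + 2300) = (-6676 - sqrt(2))/(-30093) = (-6676 - sqrt(2))*(-1/30093) = 6676/30093 + sqrt(2)/30093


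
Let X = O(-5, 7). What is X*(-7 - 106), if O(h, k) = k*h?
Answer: 3955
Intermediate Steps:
O(h, k) = h*k
X = -35 (X = -5*7 = -35)
X*(-7 - 106) = -35*(-7 - 106) = -35*(-113) = 3955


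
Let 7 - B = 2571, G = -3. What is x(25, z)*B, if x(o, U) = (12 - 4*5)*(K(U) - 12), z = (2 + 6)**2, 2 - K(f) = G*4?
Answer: 41024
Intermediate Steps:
B = -2564 (B = 7 - 1*2571 = 7 - 2571 = -2564)
K(f) = 14 (K(f) = 2 - (-3)*4 = 2 - 1*(-12) = 2 + 12 = 14)
z = 64 (z = 8**2 = 64)
x(o, U) = -16 (x(o, U) = (12 - 4*5)*(14 - 12) = (12 - 20)*2 = -8*2 = -16)
x(25, z)*B = -16*(-2564) = 41024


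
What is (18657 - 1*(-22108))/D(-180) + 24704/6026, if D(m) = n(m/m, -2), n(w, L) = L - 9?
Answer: -122689073/33143 ≈ -3701.8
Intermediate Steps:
n(w, L) = -9 + L
D(m) = -11 (D(m) = -9 - 2 = -11)
(18657 - 1*(-22108))/D(-180) + 24704/6026 = (18657 - 1*(-22108))/(-11) + 24704/6026 = (18657 + 22108)*(-1/11) + 24704*(1/6026) = 40765*(-1/11) + 12352/3013 = -40765/11 + 12352/3013 = -122689073/33143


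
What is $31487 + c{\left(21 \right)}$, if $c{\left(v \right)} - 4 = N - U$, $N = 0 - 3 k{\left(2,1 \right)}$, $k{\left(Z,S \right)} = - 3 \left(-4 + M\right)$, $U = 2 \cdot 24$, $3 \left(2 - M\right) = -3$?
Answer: $31434$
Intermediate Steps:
$M = 3$ ($M = 2 - -1 = 2 + 1 = 3$)
$U = 48$
$k{\left(Z,S \right)} = 3$ ($k{\left(Z,S \right)} = - 3 \left(-4 + 3\right) = \left(-3\right) \left(-1\right) = 3$)
$N = -9$ ($N = 0 - 9 = -9$)
$c{\left(v \right)} = -53$ ($c{\left(v \right)} = 4 - 57 = -53$)
$31487 + c{\left(21 \right)} = 31487 - 53 = 31434$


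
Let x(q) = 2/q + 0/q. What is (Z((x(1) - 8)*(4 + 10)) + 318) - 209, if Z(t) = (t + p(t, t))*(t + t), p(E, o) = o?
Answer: 28333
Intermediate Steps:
x(q) = 2/q (x(q) = 2/q + 0 = 2/q)
Z(t) = 4*t² (Z(t) = (t + t)*(t + t) = (2*t)*(2*t) = 4*t²)
(Z((x(1) - 8)*(4 + 10)) + 318) - 209 = (4*((2/1 - 8)*(4 + 10))² + 318) - 209 = (4*((2*1 - 8)*14)² + 318) - 209 = (4*((2 - 8)*14)² + 318) - 209 = (4*(-6*14)² + 318) - 209 = (4*(-84)² + 318) - 209 = (4*7056 + 318) - 209 = (28224 + 318) - 209 = 28542 - 209 = 28333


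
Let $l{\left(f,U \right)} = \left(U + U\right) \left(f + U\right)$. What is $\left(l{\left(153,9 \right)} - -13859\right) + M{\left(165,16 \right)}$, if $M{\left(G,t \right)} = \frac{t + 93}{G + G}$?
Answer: $\frac{5535859}{330} \approx 16775.0$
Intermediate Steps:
$l{\left(f,U \right)} = 2 U \left(U + f\right)$
$M{\left(G,t \right)} = \frac{93 + t}{2 G}$
$\left(l{\left(153,9 \right)} - -13859\right) + M{\left(165,16 \right)} = \left(2 \cdot 9 \left(9 + 153\right) - -13859\right) + \frac{93 + 16}{2 \cdot 165} = \left(2 \cdot 9 \cdot 162 + 13859\right) + \frac{1}{2} \cdot \frac{1}{165} \cdot 109 = \left(2916 + 13859\right) + \frac{109}{330} = 16775 + \frac{109}{330} = \frac{5535859}{330}$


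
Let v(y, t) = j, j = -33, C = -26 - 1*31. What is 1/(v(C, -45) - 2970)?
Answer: -1/3003 ≈ -0.00033300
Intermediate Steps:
C = -57 (C = -26 - 31 = -57)
v(y, t) = -33
1/(v(C, -45) - 2970) = 1/(-33 - 2970) = 1/(-3003) = -1/3003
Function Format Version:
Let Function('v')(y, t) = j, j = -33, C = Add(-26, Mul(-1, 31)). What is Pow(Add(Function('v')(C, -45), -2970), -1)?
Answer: Rational(-1, 3003) ≈ -0.00033300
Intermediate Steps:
C = -57 (C = Add(-26, -31) = -57)
Function('v')(y, t) = -33
Pow(Add(Function('v')(C, -45), -2970), -1) = Pow(Add(-33, -2970), -1) = Pow(-3003, -1) = Rational(-1, 3003)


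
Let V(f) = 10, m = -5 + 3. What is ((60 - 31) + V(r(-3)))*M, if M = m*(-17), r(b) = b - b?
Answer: 1326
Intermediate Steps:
m = -2
r(b) = 0
M = 34 (M = -2*(-17) = 34)
((60 - 31) + V(r(-3)))*M = ((60 - 31) + 10)*34 = (29 + 10)*34 = 39*34 = 1326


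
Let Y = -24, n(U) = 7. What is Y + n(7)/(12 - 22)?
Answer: -247/10 ≈ -24.700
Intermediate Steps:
Y + n(7)/(12 - 22) = -24 + 7/(12 - 22) = -24 + 7/(-10) = -24 + 7*(-1/10) = -24 - 7/10 = -247/10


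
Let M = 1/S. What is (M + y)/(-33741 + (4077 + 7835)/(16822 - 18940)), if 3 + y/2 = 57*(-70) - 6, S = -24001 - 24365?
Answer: 136551437957/576162796350 ≈ 0.23700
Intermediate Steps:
S = -48366
y = -7998 (y = -6 + 2*(57*(-70) - 6) = -6 + 2*(-3990 - 6) = -6 + 2*(-3996) = -6 - 7992 = -7998)
M = -1/48366 (M = 1/(-48366) = -1/48366 ≈ -2.0676e-5)
(M + y)/(-33741 + (4077 + 7835)/(16822 - 18940)) = (-1/48366 - 7998)/(-33741 + (4077 + 7835)/(16822 - 18940)) = -386831269/(48366*(-33741 + 11912/(-2118))) = -386831269/(48366*(-33741 + 11912*(-1/2118))) = -386831269/(48366*(-33741 - 5956/1059)) = -386831269/(48366*(-35737675/1059)) = -386831269/48366*(-1059/35737675) = 136551437957/576162796350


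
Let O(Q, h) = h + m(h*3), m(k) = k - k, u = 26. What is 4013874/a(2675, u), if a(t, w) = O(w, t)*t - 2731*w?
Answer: 4013874/7084619 ≈ 0.56656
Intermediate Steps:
m(k) = 0
O(Q, h) = h (O(Q, h) = h + 0 = h)
a(t, w) = t² - 2731*w (a(t, w) = t*t - 2731*w = t² - 2731*w)
4013874/a(2675, u) = 4013874/(2675² - 2731*26) = 4013874/(7155625 - 71006) = 4013874/7084619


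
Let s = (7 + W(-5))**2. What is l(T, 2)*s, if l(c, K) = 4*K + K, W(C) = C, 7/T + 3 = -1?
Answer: 40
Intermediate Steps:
T = -7/4 (T = 7/(-3 - 1) = 7/(-4) = 7*(-1/4) = -7/4 ≈ -1.7500)
l(c, K) = 5*K
s = 4 (s = (7 - 5)**2 = 2**2 = 4)
l(T, 2)*s = (5*2)*4 = 10*4 = 40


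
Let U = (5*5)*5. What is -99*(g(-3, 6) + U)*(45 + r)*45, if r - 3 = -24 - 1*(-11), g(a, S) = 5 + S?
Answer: -21205800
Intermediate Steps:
r = -10 (r = 3 + (-24 - 1*(-11)) = 3 + (-24 + 11) = 3 - 13 = -10)
U = 125 (U = 25*5 = 125)
-99*(g(-3, 6) + U)*(45 + r)*45 = -99*((5 + 6) + 125)*(45 - 10)*45 = -99*(11 + 125)*35*45 = -13464*35*45 = -99*4760*45 = -471240*45 = -21205800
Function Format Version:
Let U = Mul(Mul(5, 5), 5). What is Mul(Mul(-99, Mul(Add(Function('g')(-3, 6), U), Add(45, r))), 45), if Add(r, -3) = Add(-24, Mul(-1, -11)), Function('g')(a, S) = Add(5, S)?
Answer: -21205800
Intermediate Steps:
r = -10 (r = Add(3, Add(-24, Mul(-1, -11))) = Add(3, Add(-24, 11)) = Add(3, -13) = -10)
U = 125 (U = Mul(25, 5) = 125)
Mul(Mul(-99, Mul(Add(Function('g')(-3, 6), U), Add(45, r))), 45) = Mul(Mul(-99, Mul(Add(Add(5, 6), 125), Add(45, -10))), 45) = Mul(Mul(-99, Mul(Add(11, 125), 35)), 45) = Mul(Mul(-99, Mul(136, 35)), 45) = Mul(Mul(-99, 4760), 45) = Mul(-471240, 45) = -21205800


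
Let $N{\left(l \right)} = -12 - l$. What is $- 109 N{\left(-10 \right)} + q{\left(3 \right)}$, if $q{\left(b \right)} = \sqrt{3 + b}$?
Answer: $218 + \sqrt{6} \approx 220.45$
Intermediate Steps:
$- 109 N{\left(-10 \right)} + q{\left(3 \right)} = - 109 \left(-12 - -10\right) + \sqrt{3 + 3} = - 109 \left(-12 + 10\right) + \sqrt{6} = \left(-109\right) \left(-2\right) + \sqrt{6} = 218 + \sqrt{6}$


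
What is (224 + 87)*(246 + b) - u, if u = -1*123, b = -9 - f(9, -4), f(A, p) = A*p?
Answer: 85026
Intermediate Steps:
b = 27 (b = -9 - 9*(-4) = -9 - 1*(-36) = -9 + 36 = 27)
u = -123
(224 + 87)*(246 + b) - u = (224 + 87)*(246 + 27) - 1*(-123) = 311*273 + 123 = 84903 + 123 = 85026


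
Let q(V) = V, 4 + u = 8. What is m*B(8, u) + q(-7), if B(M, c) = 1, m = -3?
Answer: -10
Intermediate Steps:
u = 4 (u = -4 + 8 = 4)
m*B(8, u) + q(-7) = -3*1 - 7 = -3 - 7 = -10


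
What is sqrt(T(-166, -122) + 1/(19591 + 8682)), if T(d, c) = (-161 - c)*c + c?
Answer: sqrt(75629483933)/4039 ≈ 68.088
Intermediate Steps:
T(d, c) = c + c*(-161 - c) (T(d, c) = c*(-161 - c) + c = c + c*(-161 - c))
sqrt(T(-166, -122) + 1/(19591 + 8682)) = sqrt(-1*(-122)*(160 - 122) + 1/(19591 + 8682)) = sqrt(-1*(-122)*38 + 1/28273) = sqrt(4636 + 1/28273) = sqrt(131073629/28273) = sqrt(75629483933)/4039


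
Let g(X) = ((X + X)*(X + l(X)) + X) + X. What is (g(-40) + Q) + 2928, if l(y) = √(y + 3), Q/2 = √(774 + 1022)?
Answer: 6048 + 4*√449 - 80*I*√37 ≈ 6132.8 - 486.62*I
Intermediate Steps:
Q = 4*√449 (Q = 2*√(774 + 1022) = 2*√1796 = 2*(2*√449) = 4*√449 ≈ 84.759)
l(y) = √(3 + y)
g(X) = 2*X + 2*X*(X + √(3 + X)) (g(X) = ((X + X)*(X + √(3 + X)) + X) + X = ((2*X)*(X + √(3 + X)) + X) + X = (2*X*(X + √(3 + X)) + X) + X = (X + 2*X*(X + √(3 + X))) + X = 2*X + 2*X*(X + √(3 + X)))
(g(-40) + Q) + 2928 = (2*(-40)*(1 - 40 + √(3 - 40)) + 4*√449) + 2928 = (2*(-40)*(1 - 40 + √(-37)) + 4*√449) + 2928 = (2*(-40)*(1 - 40 + I*√37) + 4*√449) + 2928 = (2*(-40)*(-39 + I*√37) + 4*√449) + 2928 = ((3120 - 80*I*√37) + 4*√449) + 2928 = (3120 + 4*√449 - 80*I*√37) + 2928 = 6048 + 4*√449 - 80*I*√37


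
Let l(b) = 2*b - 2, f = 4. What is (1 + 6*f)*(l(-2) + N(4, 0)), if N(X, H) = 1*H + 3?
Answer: -75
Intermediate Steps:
N(X, H) = 3 + H (N(X, H) = H + 3 = 3 + H)
l(b) = -2 + 2*b
(1 + 6*f)*(l(-2) + N(4, 0)) = (1 + 6*4)*((-2 + 2*(-2)) + (3 + 0)) = (1 + 24)*((-2 - 4) + 3) = 25*(-6 + 3) = 25*(-3) = -75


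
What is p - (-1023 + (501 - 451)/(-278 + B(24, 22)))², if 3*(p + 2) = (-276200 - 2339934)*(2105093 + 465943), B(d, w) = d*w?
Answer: -56051481943246/25 ≈ -2.2421e+12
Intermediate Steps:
p = -2242058231610 (p = -2 + ((-276200 - 2339934)*(2105093 + 465943))/3 = -2 + (-2616134*2571036)/3 = -2 + (⅓)*(-6726174694824) = -2 - 2242058231608 = -2242058231610)
p - (-1023 + (501 - 451)/(-278 + B(24, 22)))² = -2242058231610 - (-1023 + (501 - 451)/(-278 + 24*22))² = -2242058231610 - (-1023 + 50/(-278 + 528))² = -2242058231610 - (-1023 + 50/250)² = -2242058231610 - (-1023 + 50*(1/250))² = -2242058231610 - (-1023 + ⅕)² = -2242058231610 - (-5114/5)² = -2242058231610 - 1*26152996/25 = -2242058231610 - 26152996/25 = -56051481943246/25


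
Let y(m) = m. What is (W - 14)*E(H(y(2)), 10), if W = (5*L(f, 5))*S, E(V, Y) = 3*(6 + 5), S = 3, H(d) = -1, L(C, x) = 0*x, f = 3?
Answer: -462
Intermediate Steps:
L(C, x) = 0
E(V, Y) = 33 (E(V, Y) = 3*11 = 33)
W = 0 (W = (5*0)*3 = 0*3 = 0)
(W - 14)*E(H(y(2)), 10) = (0 - 14)*33 = -14*33 = -462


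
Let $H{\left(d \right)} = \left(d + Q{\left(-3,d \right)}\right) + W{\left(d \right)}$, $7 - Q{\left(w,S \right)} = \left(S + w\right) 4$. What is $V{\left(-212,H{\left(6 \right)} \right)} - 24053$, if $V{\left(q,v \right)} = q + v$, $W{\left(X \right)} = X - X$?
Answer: $-24264$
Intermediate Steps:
$W{\left(X \right)} = 0$
$Q{\left(w,S \right)} = 7 - 4 S - 4 w$ ($Q{\left(w,S \right)} = 7 - \left(S + w\right) 4 = 7 - \left(4 S + 4 w\right) = 7 - 4 S - 4 w$)
$H{\left(d \right)} = 19 - 3 d$ ($H{\left(d \right)} = \left(d - \left(-19 + 4 d\right)\right) + 0 = \left(19 - 3 d\right) + 0 = 19 - 3 d$)
$V{\left(-212,H{\left(6 \right)} \right)} - 24053 = \left(-212 + \left(19 - 18\right)\right) - 24053 = \left(-212 + 1\right) - 24053 = -211 - 24053 = -24264$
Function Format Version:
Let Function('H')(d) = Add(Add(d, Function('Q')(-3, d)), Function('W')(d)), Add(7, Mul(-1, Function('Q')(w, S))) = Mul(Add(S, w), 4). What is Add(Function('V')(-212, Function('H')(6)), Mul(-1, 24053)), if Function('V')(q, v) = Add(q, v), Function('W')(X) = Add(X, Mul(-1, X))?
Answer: -24264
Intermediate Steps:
Function('W')(X) = 0
Function('Q')(w, S) = Add(7, Mul(-4, S), Mul(-4, w)) (Function('Q')(w, S) = Add(7, Mul(-1, Mul(Add(S, w), 4))) = Add(7, Mul(-1, Add(Mul(4, S), Mul(4, w)))) = Add(7, Add(Mul(-4, S), Mul(-4, w))) = Add(7, Mul(-4, S), Mul(-4, w)))
Function('H')(d) = Add(19, Mul(-3, d)) (Function('H')(d) = Add(Add(d, Add(7, Mul(-4, d), Mul(-4, -3))), 0) = Add(Add(d, Add(7, Mul(-4, d), 12)), 0) = Add(Add(d, Add(19, Mul(-4, d))), 0) = Add(Add(19, Mul(-3, d)), 0) = Add(19, Mul(-3, d)))
Add(Function('V')(-212, Function('H')(6)), Mul(-1, 24053)) = Add(Add(-212, Add(19, Mul(-3, 6))), Mul(-1, 24053)) = Add(Add(-212, Add(19, -18)), -24053) = Add(Add(-212, 1), -24053) = Add(-211, -24053) = -24264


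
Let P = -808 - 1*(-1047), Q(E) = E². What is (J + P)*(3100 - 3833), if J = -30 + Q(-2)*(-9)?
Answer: -126809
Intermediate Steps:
P = 239 (P = -808 + 1047 = 239)
J = -66 (J = -30 + (-2)²*(-9) = -30 + 4*(-9) = -30 - 36 = -66)
(J + P)*(3100 - 3833) = (-66 + 239)*(3100 - 3833) = 173*(-733) = -126809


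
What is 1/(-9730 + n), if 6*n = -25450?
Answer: -3/41915 ≈ -7.1573e-5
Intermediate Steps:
n = -12725/3 (n = (⅙)*(-25450) = -12725/3 ≈ -4241.7)
1/(-9730 + n) = 1/(-9730 - 12725/3) = 1/(-41915/3) = -3/41915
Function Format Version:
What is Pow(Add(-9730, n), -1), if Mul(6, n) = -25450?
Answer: Rational(-3, 41915) ≈ -7.1573e-5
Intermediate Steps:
n = Rational(-12725, 3) (n = Mul(Rational(1, 6), -25450) = Rational(-12725, 3) ≈ -4241.7)
Pow(Add(-9730, n), -1) = Pow(Add(-9730, Rational(-12725, 3)), -1) = Pow(Rational(-41915, 3), -1) = Rational(-3, 41915)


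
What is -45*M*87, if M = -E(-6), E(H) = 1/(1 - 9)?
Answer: -3915/8 ≈ -489.38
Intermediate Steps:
E(H) = -1/8 (E(H) = 1/(-8) = -1/8)
M = 1/8 (M = -1*(-1/8) = 1/8 ≈ 0.12500)
-45*M*87 = -45*1/8*87 = -45/8*87 = -3915/8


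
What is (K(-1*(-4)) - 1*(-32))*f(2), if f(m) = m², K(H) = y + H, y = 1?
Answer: 148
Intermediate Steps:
K(H) = 1 + H
(K(-1*(-4)) - 1*(-32))*f(2) = ((1 - 1*(-4)) - 1*(-32))*2² = ((1 + 4) + 32)*4 = (5 + 32)*4 = 37*4 = 148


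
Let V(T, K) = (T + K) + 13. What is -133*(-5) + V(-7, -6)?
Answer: 665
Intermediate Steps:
V(T, K) = 13 + K + T (V(T, K) = (K + T) + 13 = 13 + K + T)
-133*(-5) + V(-7, -6) = -133*(-5) + (13 - 6 - 7) = 665 + 0 = 665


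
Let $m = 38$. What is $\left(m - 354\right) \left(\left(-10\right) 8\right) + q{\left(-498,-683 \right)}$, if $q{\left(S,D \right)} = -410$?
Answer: $24870$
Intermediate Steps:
$\left(m - 354\right) \left(\left(-10\right) 8\right) + q{\left(-498,-683 \right)} = \left(38 - 354\right) \left(\left(-10\right) 8\right) - 410 = \left(-316\right) \left(-80\right) - 410 = 25280 - 410 = 24870$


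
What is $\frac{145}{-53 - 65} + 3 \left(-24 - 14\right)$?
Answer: $- \frac{13597}{118} \approx -115.23$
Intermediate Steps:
$\frac{145}{-53 - 65} + 3 \left(-24 - 14\right) = \frac{145}{-118} + 3 \left(-24 - 14\right) = 145 \left(- \frac{1}{118}\right) + 3 \left(-38\right) = - \frac{145}{118} - 114 = - \frac{13597}{118}$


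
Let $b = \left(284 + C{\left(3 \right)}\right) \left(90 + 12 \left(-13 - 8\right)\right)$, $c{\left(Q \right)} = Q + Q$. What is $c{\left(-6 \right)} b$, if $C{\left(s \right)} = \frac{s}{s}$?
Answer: $554040$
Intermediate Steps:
$C{\left(s \right)} = 1$
$c{\left(Q \right)} = 2 Q$
$b = -46170$ ($b = \left(284 + 1\right) \left(90 + 12 \left(-13 - 8\right)\right) = 285 \left(90 + 12 \left(-21\right)\right) = 285 \left(90 - 252\right) = 285 \left(-162\right) = -46170$)
$c{\left(-6 \right)} b = 2 \left(-6\right) \left(-46170\right) = \left(-12\right) \left(-46170\right) = 554040$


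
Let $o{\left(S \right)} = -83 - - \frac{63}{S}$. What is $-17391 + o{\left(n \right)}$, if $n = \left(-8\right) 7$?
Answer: $- \frac{139801}{8} \approx -17475.0$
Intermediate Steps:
$n = -56$
$o{\left(S \right)} = -83 + \frac{63}{S}$
$-17391 + o{\left(n \right)} = -17391 - \left(83 - \frac{63}{-56}\right) = -17391 + \left(-83 + 63 \left(- \frac{1}{56}\right)\right) = -17391 - \frac{673}{8} = - \frac{139801}{8}$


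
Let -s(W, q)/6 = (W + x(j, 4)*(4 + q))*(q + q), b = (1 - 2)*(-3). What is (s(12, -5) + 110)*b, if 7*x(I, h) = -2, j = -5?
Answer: 17790/7 ≈ 2541.4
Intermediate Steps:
x(I, h) = -2/7 (x(I, h) = (⅐)*(-2) = -2/7)
b = 3 (b = -1*(-3) = 3)
s(W, q) = -12*q*(-8/7 + W - 2*q/7) (s(W, q) = -6*(W - 2*(4 + q)/7)*(q + q) = -6*(W + (-8/7 - 2*q/7))*2*q = -6*(-8/7 + W - 2*q/7)*2*q = -12*q*(-8/7 + W - 2*q/7))
(s(12, -5) + 110)*b = ((12/7)*(-5)*(8 - 7*12 + 2*(-5)) + 110)*3 = ((12/7)*(-5)*(8 - 84 - 10) + 110)*3 = ((12/7)*(-5)*(-86) + 110)*3 = (5160/7 + 110)*3 = (5930/7)*3 = 17790/7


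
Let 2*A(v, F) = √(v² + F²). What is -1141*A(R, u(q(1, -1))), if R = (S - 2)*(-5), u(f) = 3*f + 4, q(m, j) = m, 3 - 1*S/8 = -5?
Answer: -1141*√96149/2 ≈ -1.7690e+5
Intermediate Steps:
S = 64 (S = 24 - 8*(-5) = 24 + 40 = 64)
u(f) = 4 + 3*f
R = -310 (R = (64 - 2)*(-5) = 62*(-5) = -310)
A(v, F) = √(F² + v²)/2 (A(v, F) = √(v² + F²)/2 = √(F² + v²)/2)
-1141*A(R, u(q(1, -1))) = -1141*√((4 + 3*1)² + (-310)²)/2 = -1141*√((4 + 3)² + 96100)/2 = -1141*√(7² + 96100)/2 = -1141*√(49 + 96100)/2 = -1141*√96149/2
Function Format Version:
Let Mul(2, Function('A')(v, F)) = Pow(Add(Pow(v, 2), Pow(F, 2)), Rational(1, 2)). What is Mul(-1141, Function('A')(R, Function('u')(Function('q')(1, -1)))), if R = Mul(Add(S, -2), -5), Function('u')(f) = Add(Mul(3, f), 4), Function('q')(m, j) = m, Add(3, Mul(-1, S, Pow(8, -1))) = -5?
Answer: Mul(Rational(-1141, 2), Pow(96149, Rational(1, 2))) ≈ -1.7690e+5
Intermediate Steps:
S = 64 (S = Add(24, Mul(-8, -5)) = Add(24, 40) = 64)
Function('u')(f) = Add(4, Mul(3, f))
R = -310 (R = Mul(Add(64, -2), -5) = Mul(62, -5) = -310)
Function('A')(v, F) = Mul(Rational(1, 2), Pow(Add(Pow(F, 2), Pow(v, 2)), Rational(1, 2))) (Function('A')(v, F) = Mul(Rational(1, 2), Pow(Add(Pow(v, 2), Pow(F, 2)), Rational(1, 2))) = Mul(Rational(1, 2), Pow(Add(Pow(F, 2), Pow(v, 2)), Rational(1, 2))))
Mul(-1141, Function('A')(R, Function('u')(Function('q')(1, -1)))) = Mul(-1141, Mul(Rational(1, 2), Pow(Add(Pow(Add(4, Mul(3, 1)), 2), Pow(-310, 2)), Rational(1, 2)))) = Mul(-1141, Mul(Rational(1, 2), Pow(Add(Pow(Add(4, 3), 2), 96100), Rational(1, 2)))) = Mul(-1141, Mul(Rational(1, 2), Pow(Add(Pow(7, 2), 96100), Rational(1, 2)))) = Mul(-1141, Mul(Rational(1, 2), Pow(Add(49, 96100), Rational(1, 2)))) = Mul(-1141, Mul(Rational(1, 2), Pow(96149, Rational(1, 2)))) = Mul(Rational(-1141, 2), Pow(96149, Rational(1, 2)))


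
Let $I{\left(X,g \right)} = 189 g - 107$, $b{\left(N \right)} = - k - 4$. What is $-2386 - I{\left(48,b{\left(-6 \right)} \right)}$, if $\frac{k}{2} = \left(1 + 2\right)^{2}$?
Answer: $1879$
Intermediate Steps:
$k = 18$ ($k = 2 \left(1 + 2\right)^{2} = 2 \cdot 3^{2} = 2 \cdot 9 = 18$)
$b{\left(N \right)} = -22$ ($b{\left(N \right)} = \left(-1\right) 18 - 4 = -18 - 4 = -22$)
$I{\left(X,g \right)} = -107 + 189 g$
$-2386 - I{\left(48,b{\left(-6 \right)} \right)} = -2386 - \left(-107 + 189 \left(-22\right)\right) = -2386 - \left(-107 - 4158\right) = -2386 - -4265 = -2386 + 4265 = 1879$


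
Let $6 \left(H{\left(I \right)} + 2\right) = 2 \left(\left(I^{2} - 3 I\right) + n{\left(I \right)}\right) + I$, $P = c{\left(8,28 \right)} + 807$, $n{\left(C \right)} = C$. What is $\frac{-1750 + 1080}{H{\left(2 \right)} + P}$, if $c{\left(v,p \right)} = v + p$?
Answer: $- \frac{1005}{1262} \approx -0.79636$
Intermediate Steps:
$c{\left(v,p \right)} = p + v$
$P = 843$ ($P = \left(28 + 8\right) + 807 = 36 + 807 = 843$)
$H{\left(I \right)} = -2 - \frac{I}{2} + \frac{I^{2}}{3}$ ($H{\left(I \right)} = -2 + \frac{2 \left(\left(I^{2} - 3 I\right) + I\right) + I}{6} = -2 + \frac{2 \left(I^{2} - 2 I\right) + I}{6} = -2 + \frac{\left(- 4 I + 2 I^{2}\right) + I}{6} = -2 + \frac{- 3 I + 2 I^{2}}{6} = -2 + \left(- \frac{I}{2} + \frac{I^{2}}{3}\right) = -2 - \frac{I}{2} + \frac{I^{2}}{3}$)
$\frac{-1750 + 1080}{H{\left(2 \right)} + P} = \frac{-1750 + 1080}{\left(-2 - 1 + \frac{2^{2}}{3}\right) + 843} = - \frac{670}{\left(-2 - 1 + \frac{1}{3} \cdot 4\right) + 843} = - \frac{670}{\left(-2 - 1 + \frac{4}{3}\right) + 843} = - \frac{670}{- \frac{5}{3} + 843} = - \frac{670}{\frac{2524}{3}} = \left(-670\right) \frac{3}{2524} = - \frac{1005}{1262}$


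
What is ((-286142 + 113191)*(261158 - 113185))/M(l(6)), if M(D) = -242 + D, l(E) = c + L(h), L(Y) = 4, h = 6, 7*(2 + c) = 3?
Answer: 179144548261/1677 ≈ 1.0682e+8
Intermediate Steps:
c = -11/7 (c = -2 + (⅐)*3 = -2 + 3/7 = -11/7 ≈ -1.5714)
l(E) = 17/7 (l(E) = -11/7 + 4 = 17/7)
((-286142 + 113191)*(261158 - 113185))/M(l(6)) = ((-286142 + 113191)*(261158 - 113185))/(-242 + 17/7) = (-172951*147973)/(-1677/7) = -25592078323*(-7/1677) = 179144548261/1677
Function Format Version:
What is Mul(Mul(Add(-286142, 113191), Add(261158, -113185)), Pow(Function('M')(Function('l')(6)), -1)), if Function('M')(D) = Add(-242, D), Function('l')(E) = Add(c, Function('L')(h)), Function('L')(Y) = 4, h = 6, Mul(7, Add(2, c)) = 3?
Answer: Rational(179144548261, 1677) ≈ 1.0682e+8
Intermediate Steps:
c = Rational(-11, 7) (c = Add(-2, Mul(Rational(1, 7), 3)) = Add(-2, Rational(3, 7)) = Rational(-11, 7) ≈ -1.5714)
Function('l')(E) = Rational(17, 7) (Function('l')(E) = Add(Rational(-11, 7), 4) = Rational(17, 7))
Mul(Mul(Add(-286142, 113191), Add(261158, -113185)), Pow(Function('M')(Function('l')(6)), -1)) = Mul(Mul(Add(-286142, 113191), Add(261158, -113185)), Pow(Add(-242, Rational(17, 7)), -1)) = Mul(Mul(-172951, 147973), Pow(Rational(-1677, 7), -1)) = Mul(-25592078323, Rational(-7, 1677)) = Rational(179144548261, 1677)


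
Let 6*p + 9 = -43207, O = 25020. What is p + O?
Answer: 53452/3 ≈ 17817.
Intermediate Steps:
p = -21608/3 (p = -3/2 + (⅙)*(-43207) = -3/2 - 43207/6 = -21608/3 ≈ -7202.7)
p + O = -21608/3 + 25020 = 53452/3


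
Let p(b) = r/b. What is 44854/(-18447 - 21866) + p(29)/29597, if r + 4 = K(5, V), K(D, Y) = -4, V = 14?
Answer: -38499093806/34601171969 ≈ -1.1127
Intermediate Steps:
r = -8 (r = -4 - 4 = -8)
p(b) = -8/b
44854/(-18447 - 21866) + p(29)/29597 = 44854/(-18447 - 21866) - 8/29/29597 = 44854/(-40313) - 8*1/29*(1/29597) = 44854*(-1/40313) - 8/29*1/29597 = -44854/40313 - 8/858313 = -38499093806/34601171969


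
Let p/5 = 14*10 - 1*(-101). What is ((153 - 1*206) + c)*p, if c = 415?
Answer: 436210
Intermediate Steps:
p = 1205 (p = 5*(14*10 - 1*(-101)) = 5*(140 + 101) = 5*241 = 1205)
((153 - 1*206) + c)*p = ((153 - 1*206) + 415)*1205 = ((153 - 206) + 415)*1205 = (-53 + 415)*1205 = 362*1205 = 436210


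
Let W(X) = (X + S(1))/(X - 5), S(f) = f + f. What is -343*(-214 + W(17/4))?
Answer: 228781/3 ≈ 76260.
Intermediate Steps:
S(f) = 2*f
W(X) = (2 + X)/(-5 + X) (W(X) = (X + 2*1)/(X - 5) = (X + 2)/(-5 + X) = (2 + X)/(-5 + X))
-343*(-214 + W(17/4)) = -343*(-214 + (2 + 17/4)/(-5 + 17/4)) = -343*(-214 + (25/4)/(-¾)) = -343*(-214 - 4/3*25/4) = -343*(-214 - 25/3) = -343*(-667/3) = 228781/3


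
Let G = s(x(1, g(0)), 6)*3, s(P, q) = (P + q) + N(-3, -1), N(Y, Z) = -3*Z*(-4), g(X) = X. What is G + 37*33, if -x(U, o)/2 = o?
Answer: 1203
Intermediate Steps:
x(U, o) = -2*o
N(Y, Z) = 12*Z (N(Y, Z) = -(-12)*Z = 12*Z)
s(P, q) = -12 + P + q (s(P, q) = (P + q) + 12*(-1) = (P + q) - 12 = -12 + P + q)
G = -18 (G = (-12 - 2*0 + 6)*3 = (-12 + 0 + 6)*3 = -6*3 = -18)
G + 37*33 = -18 + 37*33 = -18 + 1221 = 1203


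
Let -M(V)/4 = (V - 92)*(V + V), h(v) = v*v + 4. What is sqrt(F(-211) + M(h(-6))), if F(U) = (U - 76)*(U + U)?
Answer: 3*sqrt(15306) ≈ 371.15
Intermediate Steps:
h(v) = 4 + v**2 (h(v) = v**2 + 4 = 4 + v**2)
F(U) = 2*U*(-76 + U) (F(U) = (-76 + U)*(2*U) = 2*U*(-76 + U))
M(V) = -8*V*(-92 + V) (M(V) = -4*(V - 92)*(V + V) = -4*(-92 + V)*2*V = -8*V*(-92 + V))
sqrt(F(-211) + M(h(-6))) = sqrt(2*(-211)*(-76 - 211) + 8*(4 + (-6)**2)*(92 - (4 + (-6)**2))) = sqrt(2*(-211)*(-287) + 8*(4 + 36)*(92 - (4 + 36))) = sqrt(121114 + 8*40*(92 - 1*40)) = sqrt(121114 + 8*40*(92 - 40)) = sqrt(121114 + 8*40*52) = sqrt(121114 + 16640) = sqrt(137754) = 3*sqrt(15306)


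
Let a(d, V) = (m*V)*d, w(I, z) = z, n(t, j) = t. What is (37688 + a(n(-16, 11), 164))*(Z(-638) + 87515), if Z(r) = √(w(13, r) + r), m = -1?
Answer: 3527904680 + 80624*I*√319 ≈ 3.5279e+9 + 1.44e+6*I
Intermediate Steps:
Z(r) = √2*√r (Z(r) = √(r + r) = √(2*r) = √2*√r)
a(d, V) = -V*d (a(d, V) = (-V)*d = -V*d)
(37688 + a(n(-16, 11), 164))*(Z(-638) + 87515) = (37688 - 1*164*(-16))*(√2*√(-638) + 87515) = (37688 + 2624)*(√2*(I*√638) + 87515) = 40312*(2*I*√319 + 87515) = 40312*(87515 + 2*I*√319) = 3527904680 + 80624*I*√319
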